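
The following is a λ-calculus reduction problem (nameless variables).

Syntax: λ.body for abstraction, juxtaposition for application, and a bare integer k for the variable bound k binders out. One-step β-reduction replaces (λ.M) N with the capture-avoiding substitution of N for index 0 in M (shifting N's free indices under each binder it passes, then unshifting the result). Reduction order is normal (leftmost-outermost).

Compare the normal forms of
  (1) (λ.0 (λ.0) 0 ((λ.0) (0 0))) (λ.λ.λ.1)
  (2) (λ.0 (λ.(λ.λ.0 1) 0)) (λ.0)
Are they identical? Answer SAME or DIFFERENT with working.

Term A:
  start: (λ.0 (λ.0) 0 ((λ.0) (0 0))) (λ.λ.λ.1)
  [1] (λ.λ.λ.1) (λ.0) (λ.λ.λ.1) ((λ.0) ((λ.λ.λ.1) (λ.λ.λ.1)))
  [2] (λ.λ.1) (λ.λ.λ.1) ((λ.0) ((λ.λ.λ.1) (λ.λ.λ.1)))
  [3] (λ.λ.λ.λ.1) ((λ.0) ((λ.λ.λ.1) (λ.λ.λ.1)))
  [4] λ.λ.λ.1

Term B:
  start: (λ.0 (λ.(λ.λ.0 1) 0)) (λ.0)
  [1] (λ.0) (λ.(λ.λ.0 1) 0)
  [2] λ.(λ.λ.0 1) 0
  [3] λ.λ.0 1

Answer: DIFFERENT — A ⇓ λ.λ.λ.1, B ⇓ λ.λ.0 1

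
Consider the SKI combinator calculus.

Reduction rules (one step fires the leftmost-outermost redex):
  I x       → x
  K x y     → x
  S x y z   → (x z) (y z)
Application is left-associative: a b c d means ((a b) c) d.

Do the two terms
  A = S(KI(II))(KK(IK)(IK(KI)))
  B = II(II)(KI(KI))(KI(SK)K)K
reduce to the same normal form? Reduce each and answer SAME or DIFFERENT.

Term A:
  start: S(KI(II))(KK(IK)(IK(KI)))
  [1] SI(KK(IK)(IK(KI)))
  [2] SI(K(IK(KI)))
  [3] SI(K(K(KI)))

Term B:
  start: II(II)(KI(KI))(KI(SK)K)K
  [1] I(II)(KI(KI))(KI(SK)K)K
  [2] II(KI(KI))(KI(SK)K)K
  [3] I(KI(KI))(KI(SK)K)K
  [4] KI(KI)(KI(SK)K)K
  [5] I(KI(SK)K)K
  [6] KI(SK)KK
  [7] IKK
  [8] KK

Answer: DIFFERENT — A ⇓ SI(K(K(KI))), B ⇓ KK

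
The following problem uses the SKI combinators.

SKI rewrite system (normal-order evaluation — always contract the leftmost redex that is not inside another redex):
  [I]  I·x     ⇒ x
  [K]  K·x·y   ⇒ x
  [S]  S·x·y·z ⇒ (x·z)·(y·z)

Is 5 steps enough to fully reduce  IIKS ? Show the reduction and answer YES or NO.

  start: IIKS
  [1] IKS
  [2] KS

Answer: YES — reaches normal form KS in 2 ≤ 5 steps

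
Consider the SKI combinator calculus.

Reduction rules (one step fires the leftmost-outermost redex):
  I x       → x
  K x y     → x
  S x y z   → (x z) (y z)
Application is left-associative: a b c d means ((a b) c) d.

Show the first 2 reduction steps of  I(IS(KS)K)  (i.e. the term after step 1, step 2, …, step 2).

  start: I(IS(KS)K)
  →1  IS(KS)K
  →2  S(KS)K

Answer: after 2 steps: S(KS)K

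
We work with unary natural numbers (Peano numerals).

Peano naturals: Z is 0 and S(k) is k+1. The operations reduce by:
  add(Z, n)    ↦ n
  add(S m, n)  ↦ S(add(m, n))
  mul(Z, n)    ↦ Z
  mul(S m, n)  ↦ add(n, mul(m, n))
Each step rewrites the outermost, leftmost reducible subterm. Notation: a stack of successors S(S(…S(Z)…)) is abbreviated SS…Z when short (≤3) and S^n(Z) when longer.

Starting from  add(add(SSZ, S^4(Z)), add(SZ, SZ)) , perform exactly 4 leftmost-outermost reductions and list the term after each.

Answer: after 4 steps: S(S(add(add(Z, S^4(Z)), add(SZ, SZ))))

Reduction:
  start: add(add(SSZ, S^4(Z)), add(SZ, SZ))
  →1  add(S(add(SZ, S^4(Z))), add(SZ, SZ))
  →2  S(add(add(SZ, S^4(Z)), add(SZ, SZ)))
  →3  S(add(S(add(Z, S^4(Z))), add(SZ, SZ)))
  →4  S(S(add(add(Z, S^4(Z)), add(SZ, SZ))))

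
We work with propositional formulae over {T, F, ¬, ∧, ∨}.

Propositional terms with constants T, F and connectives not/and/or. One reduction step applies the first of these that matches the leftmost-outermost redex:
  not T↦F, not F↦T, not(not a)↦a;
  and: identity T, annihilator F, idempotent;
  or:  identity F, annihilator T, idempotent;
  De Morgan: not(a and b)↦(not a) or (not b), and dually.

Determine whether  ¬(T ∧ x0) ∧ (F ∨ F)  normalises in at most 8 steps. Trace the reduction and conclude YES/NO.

  start: ¬(T ∧ x0) ∧ (F ∨ F)
  [1] (¬T ∨ ¬x0) ∧ (F ∨ F)
  [2] (F ∨ ¬x0) ∧ (F ∨ F)
  [3] ¬x0 ∧ (F ∨ F)
  [4] ¬x0 ∧ F
  [5] F

Answer: YES — reaches normal form F in 5 ≤ 8 steps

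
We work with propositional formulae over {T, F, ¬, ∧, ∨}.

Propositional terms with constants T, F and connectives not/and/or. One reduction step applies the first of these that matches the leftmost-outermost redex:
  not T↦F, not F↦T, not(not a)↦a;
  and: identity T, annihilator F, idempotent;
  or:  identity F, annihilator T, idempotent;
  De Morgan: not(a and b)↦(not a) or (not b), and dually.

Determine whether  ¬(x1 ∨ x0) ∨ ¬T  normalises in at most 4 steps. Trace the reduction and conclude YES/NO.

  start: ¬(x1 ∨ x0) ∨ ¬T
  →1  (¬x1 ∧ ¬x0) ∨ ¬T
  →2  (¬x1 ∧ ¬x0) ∨ F
  →3  ¬x1 ∧ ¬x0

Answer: YES — reaches normal form ¬x1 ∧ ¬x0 in 3 ≤ 4 steps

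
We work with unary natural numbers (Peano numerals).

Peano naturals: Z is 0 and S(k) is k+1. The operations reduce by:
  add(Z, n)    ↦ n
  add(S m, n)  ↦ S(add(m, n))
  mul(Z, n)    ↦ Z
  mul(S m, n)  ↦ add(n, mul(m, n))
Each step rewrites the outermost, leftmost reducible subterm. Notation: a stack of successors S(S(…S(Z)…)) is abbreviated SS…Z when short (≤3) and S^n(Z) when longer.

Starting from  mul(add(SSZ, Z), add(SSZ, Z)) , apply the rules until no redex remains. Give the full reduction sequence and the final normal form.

  start: mul(add(SSZ, Z), add(SSZ, Z))
  →1  mul(S(add(SZ, Z)), add(SSZ, Z))
  →2  add(add(SSZ, Z), mul(add(SZ, Z), add(SSZ, Z)))
  →3  add(S(add(SZ, Z)), mul(add(SZ, Z), add(SSZ, Z)))
  →4  S(add(add(SZ, Z), mul(add(SZ, Z), add(SSZ, Z))))
  →5  S(add(S(add(Z, Z)), mul(add(SZ, Z), add(SSZ, Z))))
  →6  S(S(add(add(Z, Z), mul(add(SZ, Z), add(SSZ, Z)))))
  →7  S(S(add(Z, mul(add(SZ, Z), add(SSZ, Z)))))
  →8  S(S(mul(add(SZ, Z), add(SSZ, Z))))
  →9  S(S(mul(S(add(Z, Z)), add(SSZ, Z))))
  →10  S(S(add(add(SSZ, Z), mul(add(Z, Z), add(SSZ, Z)))))
  →11  S(S(add(S(add(SZ, Z)), mul(add(Z, Z), add(SSZ, Z)))))
  →12  S(S(S(add(add(SZ, Z), mul(add(Z, Z), add(SSZ, Z))))))
  →13  S(S(S(add(S(add(Z, Z)), mul(add(Z, Z), add(SSZ, Z))))))
  →14  S(S(S(S(add(add(Z, Z), mul(add(Z, Z), add(SSZ, Z)))))))
  →15  S(S(S(S(add(Z, mul(add(Z, Z), add(SSZ, Z)))))))
  →16  S(S(S(S(mul(add(Z, Z), add(SSZ, Z))))))
  →17  S(S(S(S(mul(Z, add(SSZ, Z))))))
  →18  S^4(Z)

Answer: normal form = S^4(Z)  (in 18 steps)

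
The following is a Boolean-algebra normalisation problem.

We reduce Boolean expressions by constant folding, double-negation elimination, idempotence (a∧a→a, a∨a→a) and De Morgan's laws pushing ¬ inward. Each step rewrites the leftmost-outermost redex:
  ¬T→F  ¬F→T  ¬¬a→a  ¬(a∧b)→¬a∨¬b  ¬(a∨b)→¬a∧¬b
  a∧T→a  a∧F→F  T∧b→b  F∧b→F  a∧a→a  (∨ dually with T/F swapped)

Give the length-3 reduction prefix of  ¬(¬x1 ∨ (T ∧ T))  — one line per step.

  start: ¬(¬x1 ∨ (T ∧ T))
  [1] ¬¬x1 ∧ ¬(T ∧ T)
  [2] x1 ∧ ¬(T ∧ T)
  [3] x1 ∧ (¬T ∨ ¬T)

Answer: after 3 steps: x1 ∧ (¬T ∨ ¬T)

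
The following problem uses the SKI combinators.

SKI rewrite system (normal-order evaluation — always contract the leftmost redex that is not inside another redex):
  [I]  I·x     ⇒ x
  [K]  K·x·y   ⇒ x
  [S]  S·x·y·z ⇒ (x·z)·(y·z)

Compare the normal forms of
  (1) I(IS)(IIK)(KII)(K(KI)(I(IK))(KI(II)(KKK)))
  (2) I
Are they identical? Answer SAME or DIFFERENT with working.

Term A:
  start: I(IS)(IIK)(KII)(K(KI)(I(IK))(KI(II)(KKK)))
  →1  IS(IIK)(KII)(K(KI)(I(IK))(KI(II)(KKK)))
  →2  S(IIK)(KII)(K(KI)(I(IK))(KI(II)(KKK)))
  →3  IIK(K(KI)(I(IK))(KI(II)(KKK)))(KII(K(KI)(I(IK))(KI(II)(KKK))))
  →4  IK(K(KI)(I(IK))(KI(II)(KKK)))(KII(K(KI)(I(IK))(KI(II)(KKK))))
  →5  K(K(KI)(I(IK))(KI(II)(KKK)))(KII(K(KI)(I(IK))(KI(II)(KKK))))
  →6  K(KI)(I(IK))(KI(II)(KKK))
  →7  KI(KI(II)(KKK))
  →8  I

Term B:
  start: I

Answer: SAME — A ⇓ I, B ⇓ I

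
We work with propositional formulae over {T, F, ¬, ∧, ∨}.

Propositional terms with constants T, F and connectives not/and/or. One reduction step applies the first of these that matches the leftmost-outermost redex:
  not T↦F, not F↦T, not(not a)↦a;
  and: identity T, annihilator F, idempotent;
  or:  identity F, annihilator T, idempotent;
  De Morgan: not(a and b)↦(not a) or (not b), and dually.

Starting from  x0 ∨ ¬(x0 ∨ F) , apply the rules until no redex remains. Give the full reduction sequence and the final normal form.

Answer: normal form = x0 ∨ ¬x0  (in 3 steps)

Derivation:
  start: x0 ∨ ¬(x0 ∨ F)
  →1  x0 ∨ (¬x0 ∧ ¬F)
  →2  x0 ∨ (¬x0 ∧ T)
  →3  x0 ∨ ¬x0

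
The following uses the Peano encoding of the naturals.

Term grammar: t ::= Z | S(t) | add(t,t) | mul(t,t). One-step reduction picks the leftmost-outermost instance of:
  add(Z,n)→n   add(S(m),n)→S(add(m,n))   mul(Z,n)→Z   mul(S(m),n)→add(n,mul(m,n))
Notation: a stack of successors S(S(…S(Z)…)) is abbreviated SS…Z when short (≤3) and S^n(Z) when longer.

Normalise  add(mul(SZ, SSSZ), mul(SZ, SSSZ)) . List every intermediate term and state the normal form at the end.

Answer: normal form = S^6(Z)  (in 16 steps)

Derivation:
  start: add(mul(SZ, SSSZ), mul(SZ, SSSZ))
  →1  add(add(SSSZ, mul(Z, SSSZ)), mul(SZ, SSSZ))
  →2  add(S(add(SSZ, mul(Z, SSSZ))), mul(SZ, SSSZ))
  →3  S(add(add(SSZ, mul(Z, SSSZ)), mul(SZ, SSSZ)))
  →4  S(add(S(add(SZ, mul(Z, SSSZ))), mul(SZ, SSSZ)))
  →5  S(S(add(add(SZ, mul(Z, SSSZ)), mul(SZ, SSSZ))))
  →6  S(S(add(S(add(Z, mul(Z, SSSZ))), mul(SZ, SSSZ))))
  →7  S(S(S(add(add(Z, mul(Z, SSSZ)), mul(SZ, SSSZ)))))
  →8  S(S(S(add(mul(Z, SSSZ), mul(SZ, SSSZ)))))
  →9  S(S(S(add(Z, mul(SZ, SSSZ)))))
  →10  S(S(S(mul(SZ, SSSZ))))
  →11  S(S(S(add(SSSZ, mul(Z, SSSZ)))))
  →12  S(S(S(S(add(SSZ, mul(Z, SSSZ))))))
  →13  S(S(S(S(S(add(SZ, mul(Z, SSSZ)))))))
  →14  S(S(S(S(S(S(add(Z, mul(Z, SSSZ))))))))
  →15  S(S(S(S(S(S(mul(Z, SSSZ)))))))
  →16  S^6(Z)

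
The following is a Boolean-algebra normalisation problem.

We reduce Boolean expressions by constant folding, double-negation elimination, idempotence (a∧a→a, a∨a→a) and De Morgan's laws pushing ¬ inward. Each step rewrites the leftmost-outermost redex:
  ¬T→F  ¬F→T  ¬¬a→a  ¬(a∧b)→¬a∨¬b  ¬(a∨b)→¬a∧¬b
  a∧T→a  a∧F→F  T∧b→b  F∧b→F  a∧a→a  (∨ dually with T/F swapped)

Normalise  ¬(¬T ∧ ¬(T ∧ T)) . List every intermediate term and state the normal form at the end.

Answer: normal form = T  (in 3 steps)

Reduction:
  start: ¬(¬T ∧ ¬(T ∧ T))
  →1  ¬¬T ∨ ¬¬(T ∧ T)
  →2  T ∨ ¬¬(T ∧ T)
  →3  T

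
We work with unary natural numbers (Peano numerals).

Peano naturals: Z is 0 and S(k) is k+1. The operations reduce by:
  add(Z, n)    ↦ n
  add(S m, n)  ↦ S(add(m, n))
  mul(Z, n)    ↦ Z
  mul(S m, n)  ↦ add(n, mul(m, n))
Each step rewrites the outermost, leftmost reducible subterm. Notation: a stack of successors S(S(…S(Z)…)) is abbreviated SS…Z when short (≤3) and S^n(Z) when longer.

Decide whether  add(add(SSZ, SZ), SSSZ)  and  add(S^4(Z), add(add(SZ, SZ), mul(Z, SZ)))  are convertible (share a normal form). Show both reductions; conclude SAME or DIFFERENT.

Answer: SAME — A ⇓ S^6(Z), B ⇓ S^6(Z)

Derivation:
Term A:
  start: add(add(SSZ, SZ), SSSZ)
  [1] add(S(add(SZ, SZ)), SSSZ)
  [2] S(add(add(SZ, SZ), SSSZ))
  [3] S(add(S(add(Z, SZ)), SSSZ))
  [4] S(S(add(add(Z, SZ), SSSZ)))
  [5] S(S(add(SZ, SSSZ)))
  [6] S(S(S(add(Z, SSSZ))))
  [7] S^6(Z)

Term B:
  start: add(S^4(Z), add(add(SZ, SZ), mul(Z, SZ)))
  [1] S(add(SSSZ, add(add(SZ, SZ), mul(Z, SZ))))
  [2] S(S(add(SSZ, add(add(SZ, SZ), mul(Z, SZ)))))
  [3] S(S(S(add(SZ, add(add(SZ, SZ), mul(Z, SZ))))))
  [4] S(S(S(S(add(Z, add(add(SZ, SZ), mul(Z, SZ)))))))
  [5] S(S(S(S(add(add(SZ, SZ), mul(Z, SZ))))))
  [6] S(S(S(S(add(S(add(Z, SZ)), mul(Z, SZ))))))
  [7] S(S(S(S(S(add(add(Z, SZ), mul(Z, SZ)))))))
  [8] S(S(S(S(S(add(SZ, mul(Z, SZ)))))))
  [9] S(S(S(S(S(S(add(Z, mul(Z, SZ))))))))
  [10] S(S(S(S(S(S(mul(Z, SZ)))))))
  [11] S^6(Z)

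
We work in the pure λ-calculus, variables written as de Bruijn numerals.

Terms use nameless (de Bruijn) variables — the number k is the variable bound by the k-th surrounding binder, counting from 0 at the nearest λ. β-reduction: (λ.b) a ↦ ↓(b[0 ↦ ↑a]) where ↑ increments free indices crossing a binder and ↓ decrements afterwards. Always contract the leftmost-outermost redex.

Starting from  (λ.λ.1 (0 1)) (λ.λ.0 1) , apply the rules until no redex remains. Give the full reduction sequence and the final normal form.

  start: (λ.λ.1 (0 1)) (λ.λ.0 1)
  →1  λ.(λ.λ.0 1) (0 (λ.λ.0 1))
  →2  λ.λ.0 (1 (λ.λ.0 1))

Answer: normal form = λ.λ.0 (1 (λ.λ.0 1))  (in 2 steps)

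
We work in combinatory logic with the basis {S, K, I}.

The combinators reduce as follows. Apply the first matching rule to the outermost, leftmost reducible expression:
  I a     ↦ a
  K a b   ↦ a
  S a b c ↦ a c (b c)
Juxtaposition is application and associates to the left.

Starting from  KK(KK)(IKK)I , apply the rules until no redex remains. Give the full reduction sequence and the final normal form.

  start: KK(KK)(IKK)I
  →1  K(IKK)I
  →2  IKK
  →3  KK

Answer: normal form = KK  (in 3 steps)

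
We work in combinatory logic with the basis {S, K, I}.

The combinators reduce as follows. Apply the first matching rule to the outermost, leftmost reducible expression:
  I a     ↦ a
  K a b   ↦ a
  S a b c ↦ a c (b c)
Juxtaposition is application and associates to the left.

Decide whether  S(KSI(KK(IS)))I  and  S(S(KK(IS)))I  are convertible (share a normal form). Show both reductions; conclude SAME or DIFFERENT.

Answer: SAME — A ⇓ S(SK)I, B ⇓ S(SK)I

Reduction:
Term A:
  start: S(KSI(KK(IS)))I
  [1] S(S(KK(IS)))I
  [2] S(SK)I

Term B:
  start: S(S(KK(IS)))I
  [1] S(SK)I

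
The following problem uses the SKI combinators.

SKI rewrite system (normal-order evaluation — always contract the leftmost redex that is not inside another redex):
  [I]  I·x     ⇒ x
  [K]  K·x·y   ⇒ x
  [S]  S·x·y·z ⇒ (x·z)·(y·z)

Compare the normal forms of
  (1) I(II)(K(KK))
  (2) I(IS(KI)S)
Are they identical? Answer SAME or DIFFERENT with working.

Term A:
  start: I(II)(K(KK))
  step 1: II(K(KK))
  step 2: I(K(KK))
  step 3: K(KK)

Term B:
  start: I(IS(KI)S)
  step 1: IS(KI)S
  step 2: S(KI)S

Answer: DIFFERENT — A ⇓ K(KK), B ⇓ S(KI)S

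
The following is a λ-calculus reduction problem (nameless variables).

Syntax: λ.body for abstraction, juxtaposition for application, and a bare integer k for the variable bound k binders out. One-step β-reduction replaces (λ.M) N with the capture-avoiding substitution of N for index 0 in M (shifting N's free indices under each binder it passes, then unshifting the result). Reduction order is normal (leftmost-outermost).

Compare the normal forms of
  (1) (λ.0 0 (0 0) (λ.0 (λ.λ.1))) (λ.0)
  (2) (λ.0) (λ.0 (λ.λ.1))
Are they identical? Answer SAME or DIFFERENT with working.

Answer: SAME — A ⇓ λ.0 (λ.λ.1), B ⇓ λ.0 (λ.λ.1)

Working:
Term A:
  start: (λ.0 0 (0 0) (λ.0 (λ.λ.1))) (λ.0)
  →1  (λ.0) (λ.0) ((λ.0) (λ.0)) (λ.0 (λ.λ.1))
  →2  (λ.0) ((λ.0) (λ.0)) (λ.0 (λ.λ.1))
  →3  (λ.0) (λ.0) (λ.0 (λ.λ.1))
  →4  (λ.0) (λ.0 (λ.λ.1))
  →5  λ.0 (λ.λ.1)

Term B:
  start: (λ.0) (λ.0 (λ.λ.1))
  →1  λ.0 (λ.λ.1)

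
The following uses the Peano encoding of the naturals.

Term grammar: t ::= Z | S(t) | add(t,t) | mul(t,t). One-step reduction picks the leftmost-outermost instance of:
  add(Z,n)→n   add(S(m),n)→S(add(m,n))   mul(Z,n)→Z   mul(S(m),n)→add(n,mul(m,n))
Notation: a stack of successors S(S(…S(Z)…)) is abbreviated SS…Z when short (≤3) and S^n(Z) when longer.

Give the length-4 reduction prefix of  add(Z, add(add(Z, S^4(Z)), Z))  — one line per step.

  start: add(Z, add(add(Z, S^4(Z)), Z))
  →1  add(add(Z, S^4(Z)), Z)
  →2  add(S^4(Z), Z)
  →3  S(add(SSSZ, Z))
  →4  S(S(add(SSZ, Z)))

Answer: after 4 steps: S(S(add(SSZ, Z)))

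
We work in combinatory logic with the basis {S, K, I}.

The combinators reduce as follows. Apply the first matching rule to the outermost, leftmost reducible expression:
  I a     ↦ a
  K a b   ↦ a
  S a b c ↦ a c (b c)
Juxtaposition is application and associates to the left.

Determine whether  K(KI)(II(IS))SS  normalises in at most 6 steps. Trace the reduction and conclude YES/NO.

  start: K(KI)(II(IS))SS
  step 1: KISS
  step 2: IS
  step 3: S

Answer: YES — reaches normal form S in 3 ≤ 6 steps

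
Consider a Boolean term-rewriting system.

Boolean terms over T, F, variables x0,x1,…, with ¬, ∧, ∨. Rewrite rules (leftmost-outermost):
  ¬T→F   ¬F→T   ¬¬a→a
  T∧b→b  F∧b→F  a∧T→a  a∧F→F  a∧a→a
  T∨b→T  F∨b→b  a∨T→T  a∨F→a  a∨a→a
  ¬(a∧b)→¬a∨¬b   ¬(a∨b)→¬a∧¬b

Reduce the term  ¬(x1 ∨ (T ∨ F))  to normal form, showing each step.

  start: ¬(x1 ∨ (T ∨ F))
  →1  ¬x1 ∧ ¬(T ∨ F)
  →2  ¬x1 ∧ (¬T ∧ ¬F)
  →3  ¬x1 ∧ (F ∧ ¬F)
  →4  ¬x1 ∧ F
  →5  F

Answer: normal form = F  (in 5 steps)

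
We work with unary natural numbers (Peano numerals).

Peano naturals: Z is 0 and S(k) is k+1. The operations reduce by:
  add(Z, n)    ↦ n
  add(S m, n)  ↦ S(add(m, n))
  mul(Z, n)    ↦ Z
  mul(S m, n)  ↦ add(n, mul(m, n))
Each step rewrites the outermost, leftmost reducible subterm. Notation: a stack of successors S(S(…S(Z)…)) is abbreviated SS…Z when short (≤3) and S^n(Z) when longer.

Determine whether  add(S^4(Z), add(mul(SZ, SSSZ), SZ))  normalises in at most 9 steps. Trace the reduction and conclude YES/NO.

  start: add(S^4(Z), add(mul(SZ, SSSZ), SZ))
  →1  S(add(SSSZ, add(mul(SZ, SSSZ), SZ)))
  →2  S(S(add(SSZ, add(mul(SZ, SSSZ), SZ))))
  →3  S(S(S(add(SZ, add(mul(SZ, SSSZ), SZ)))))
  →4  S(S(S(S(add(Z, add(mul(SZ, SSSZ), SZ))))))
  →5  S(S(S(S(add(mul(SZ, SSSZ), SZ)))))
  →6  S(S(S(S(add(add(SSSZ, mul(Z, SSSZ)), SZ)))))
  →7  S(S(S(S(add(S(add(SSZ, mul(Z, SSSZ))), SZ)))))
  →8  S(S(S(S(S(add(add(SSZ, mul(Z, SSSZ)), SZ))))))
  →9  S(S(S(S(S(add(S(add(SZ, mul(Z, SSSZ))), SZ))))))

Answer: NO — after 9 steps the term is S(S(S(S(S(add(S(add(SZ, mul(Z, SSSZ))), SZ)))))), not yet normal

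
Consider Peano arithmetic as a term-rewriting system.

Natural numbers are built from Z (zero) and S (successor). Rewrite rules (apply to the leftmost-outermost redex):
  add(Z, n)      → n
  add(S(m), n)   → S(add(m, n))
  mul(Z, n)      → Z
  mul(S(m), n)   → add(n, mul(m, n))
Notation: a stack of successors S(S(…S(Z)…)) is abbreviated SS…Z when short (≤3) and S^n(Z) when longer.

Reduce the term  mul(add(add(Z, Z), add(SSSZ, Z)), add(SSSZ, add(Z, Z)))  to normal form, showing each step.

  start: mul(add(add(Z, Z), add(SSSZ, Z)), add(SSSZ, add(Z, Z)))
  →1  mul(add(Z, add(SSSZ, Z)), add(SSSZ, add(Z, Z)))
  →2  mul(add(SSSZ, Z), add(SSSZ, add(Z, Z)))
  →3  mul(S(add(SSZ, Z)), add(SSSZ, add(Z, Z)))
  →4  add(add(SSSZ, add(Z, Z)), mul(add(SSZ, Z), add(SSSZ, add(Z, Z))))
  →5  add(S(add(SSZ, add(Z, Z))), mul(add(SSZ, Z), add(SSSZ, add(Z, Z))))
  →6  S(add(add(SSZ, add(Z, Z)), mul(add(SSZ, Z), add(SSSZ, add(Z, Z)))))
  →7  S(add(S(add(SZ, add(Z, Z))), mul(add(SSZ, Z), add(SSSZ, add(Z, Z)))))
  →8  S(S(add(add(SZ, add(Z, Z)), mul(add(SSZ, Z), add(SSSZ, add(Z, Z))))))
  →9  S(S(add(S(add(Z, add(Z, Z))), mul(add(SSZ, Z), add(SSSZ, add(Z, Z))))))
  →10  S(S(S(add(add(Z, add(Z, Z)), mul(add(SSZ, Z), add(SSSZ, add(Z, Z)))))))
  →11  S(S(S(add(add(Z, Z), mul(add(SSZ, Z), add(SSSZ, add(Z, Z)))))))
  →12  S(S(S(add(Z, mul(add(SSZ, Z), add(SSSZ, add(Z, Z)))))))
  →13  S(S(S(mul(add(SSZ, Z), add(SSSZ, add(Z, Z))))))
  →14  S(S(S(mul(S(add(SZ, Z)), add(SSSZ, add(Z, Z))))))
  →15  S(S(S(add(add(SSSZ, add(Z, Z)), mul(add(SZ, Z), add(SSSZ, add(Z, Z)))))))
  →16  S(S(S(add(S(add(SSZ, add(Z, Z))), mul(add(SZ, Z), add(SSSZ, add(Z, Z)))))))
  →17  S(S(S(S(add(add(SSZ, add(Z, Z)), mul(add(SZ, Z), add(SSSZ, add(Z, Z))))))))
  →18  S(S(S(S(add(S(add(SZ, add(Z, Z))), mul(add(SZ, Z), add(SSSZ, add(Z, Z))))))))
  →19  S(S(S(S(S(add(add(SZ, add(Z, Z)), mul(add(SZ, Z), add(SSSZ, add(Z, Z)))))))))
  →20  S(S(S(S(S(add(S(add(Z, add(Z, Z))), mul(add(SZ, Z), add(SSSZ, add(Z, Z)))))))))
  →21  S(S(S(S(S(S(add(add(Z, add(Z, Z)), mul(add(SZ, Z), add(SSSZ, add(Z, Z))))))))))
  →22  S(S(S(S(S(S(add(add(Z, Z), mul(add(SZ, Z), add(SSSZ, add(Z, Z))))))))))
  →23  S(S(S(S(S(S(add(Z, mul(add(SZ, Z), add(SSSZ, add(Z, Z))))))))))
  →24  S(S(S(S(S(S(mul(add(SZ, Z), add(SSSZ, add(Z, Z)))))))))
  →25  S(S(S(S(S(S(mul(S(add(Z, Z)), add(SSSZ, add(Z, Z)))))))))
  →26  S(S(S(S(S(S(add(add(SSSZ, add(Z, Z)), mul(add(Z, Z), add(SSSZ, add(Z, Z))))))))))
  →27  S(S(S(S(S(S(add(S(add(SSZ, add(Z, Z))), mul(add(Z, Z), add(SSSZ, add(Z, Z))))))))))
  →28  S(S(S(S(S(S(S(add(add(SSZ, add(Z, Z)), mul(add(Z, Z), add(SSSZ, add(Z, Z)))))))))))
  →29  S(S(S(S(S(S(S(add(S(add(SZ, add(Z, Z))), mul(add(Z, Z), add(SSSZ, add(Z, Z)))))))))))
  →30  S(S(S(S(S(S(S(S(add(add(SZ, add(Z, Z)), mul(add(Z, Z), add(SSSZ, add(Z, Z))))))))))))
  →31  S(S(S(S(S(S(S(S(add(S(add(Z, add(Z, Z))), mul(add(Z, Z), add(SSSZ, add(Z, Z))))))))))))
  →32  S(S(S(S(S(S(S(S(S(add(add(Z, add(Z, Z)), mul(add(Z, Z), add(SSSZ, add(Z, Z)))))))))))))
  →33  S(S(S(S(S(S(S(S(S(add(add(Z, Z), mul(add(Z, Z), add(SSSZ, add(Z, Z)))))))))))))
  →34  S(S(S(S(S(S(S(S(S(add(Z, mul(add(Z, Z), add(SSSZ, add(Z, Z)))))))))))))
  →35  S(S(S(S(S(S(S(S(S(mul(add(Z, Z), add(SSSZ, add(Z, Z))))))))))))
  →36  S(S(S(S(S(S(S(S(S(mul(Z, add(SSSZ, add(Z, Z))))))))))))
  →37  S^9(Z)

Answer: normal form = S^9(Z)  (in 37 steps)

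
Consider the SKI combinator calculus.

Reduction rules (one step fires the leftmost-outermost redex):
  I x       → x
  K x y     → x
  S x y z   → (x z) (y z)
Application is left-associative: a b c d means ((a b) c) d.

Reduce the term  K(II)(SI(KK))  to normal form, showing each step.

  start: K(II)(SI(KK))
  →1  II
  →2  I

Answer: normal form = I  (in 2 steps)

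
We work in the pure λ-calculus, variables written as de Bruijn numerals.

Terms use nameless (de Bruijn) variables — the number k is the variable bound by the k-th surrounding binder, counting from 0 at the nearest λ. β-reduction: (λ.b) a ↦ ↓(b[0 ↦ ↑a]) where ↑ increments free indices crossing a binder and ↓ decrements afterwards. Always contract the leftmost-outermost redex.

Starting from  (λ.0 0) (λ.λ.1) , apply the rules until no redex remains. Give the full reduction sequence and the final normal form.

Answer: normal form = λ.λ.λ.1  (in 2 steps)

Reduction:
  start: (λ.0 0) (λ.λ.1)
  [1] (λ.λ.1) (λ.λ.1)
  [2] λ.λ.λ.1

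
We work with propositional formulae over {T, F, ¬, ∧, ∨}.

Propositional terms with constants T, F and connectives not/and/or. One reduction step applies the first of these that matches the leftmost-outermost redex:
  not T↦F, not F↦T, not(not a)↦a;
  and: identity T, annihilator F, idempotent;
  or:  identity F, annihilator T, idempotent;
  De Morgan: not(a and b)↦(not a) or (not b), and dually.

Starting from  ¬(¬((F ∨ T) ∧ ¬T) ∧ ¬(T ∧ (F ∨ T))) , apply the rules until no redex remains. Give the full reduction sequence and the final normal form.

Answer: normal form = T  (in 9 steps)

Derivation:
  start: ¬(¬((F ∨ T) ∧ ¬T) ∧ ¬(T ∧ (F ∨ T)))
  [1] ¬¬((F ∨ T) ∧ ¬T) ∨ ¬¬(T ∧ (F ∨ T))
  [2] ((F ∨ T) ∧ ¬T) ∨ ¬¬(T ∧ (F ∨ T))
  [3] (T ∧ ¬T) ∨ ¬¬(T ∧ (F ∨ T))
  [4] ¬T ∨ ¬¬(T ∧ (F ∨ T))
  [5] F ∨ ¬¬(T ∧ (F ∨ T))
  [6] ¬¬(T ∧ (F ∨ T))
  [7] T ∧ (F ∨ T)
  [8] F ∨ T
  [9] T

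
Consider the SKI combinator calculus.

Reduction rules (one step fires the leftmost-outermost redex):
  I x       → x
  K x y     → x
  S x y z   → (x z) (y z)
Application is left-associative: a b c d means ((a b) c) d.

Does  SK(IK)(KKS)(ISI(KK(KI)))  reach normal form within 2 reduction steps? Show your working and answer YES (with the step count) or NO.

Answer: NO — after 2 steps the term is KKS(ISI(KK(KI))), not yet normal

Derivation:
  start: SK(IK)(KKS)(ISI(KK(KI)))
  [1] K(KKS)(IK(KKS))(ISI(KK(KI)))
  [2] KKS(ISI(KK(KI)))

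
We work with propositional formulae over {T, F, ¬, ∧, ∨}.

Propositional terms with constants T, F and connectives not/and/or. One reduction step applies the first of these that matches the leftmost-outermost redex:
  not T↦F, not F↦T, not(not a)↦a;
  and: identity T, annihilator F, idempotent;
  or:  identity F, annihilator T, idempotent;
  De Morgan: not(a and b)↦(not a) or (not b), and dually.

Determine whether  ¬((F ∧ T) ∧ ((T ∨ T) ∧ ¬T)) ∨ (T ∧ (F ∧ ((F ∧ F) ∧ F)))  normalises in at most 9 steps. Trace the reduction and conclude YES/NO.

  start: ¬((F ∧ T) ∧ ((T ∨ T) ∧ ¬T)) ∨ (T ∧ (F ∧ ((F ∧ F) ∧ F)))
  [1] (¬(F ∧ T) ∨ ¬((T ∨ T) ∧ ¬T)) ∨ (T ∧ (F ∧ ((F ∧ F) ∧ F)))
  [2] ((¬F ∨ ¬T) ∨ ¬((T ∨ T) ∧ ¬T)) ∨ (T ∧ (F ∧ ((F ∧ F) ∧ F)))
  [3] ((T ∨ ¬T) ∨ ¬((T ∨ T) ∧ ¬T)) ∨ (T ∧ (F ∧ ((F ∧ F) ∧ F)))
  [4] (T ∨ ¬((T ∨ T) ∧ ¬T)) ∨ (T ∧ (F ∧ ((F ∧ F) ∧ F)))
  [5] T ∨ (T ∧ (F ∧ ((F ∧ F) ∧ F)))
  [6] T

Answer: YES — reaches normal form T in 6 ≤ 9 steps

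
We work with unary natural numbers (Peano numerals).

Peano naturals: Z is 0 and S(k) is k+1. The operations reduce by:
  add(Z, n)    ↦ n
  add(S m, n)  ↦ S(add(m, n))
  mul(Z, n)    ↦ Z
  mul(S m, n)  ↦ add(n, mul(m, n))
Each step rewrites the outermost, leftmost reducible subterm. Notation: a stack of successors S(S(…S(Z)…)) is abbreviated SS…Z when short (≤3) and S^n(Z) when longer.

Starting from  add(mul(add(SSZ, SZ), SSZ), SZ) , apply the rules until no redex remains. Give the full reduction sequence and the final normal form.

Answer: normal form = S^7(Z)  (in 23 steps)

Working:
  start: add(mul(add(SSZ, SZ), SSZ), SZ)
  [1] add(mul(S(add(SZ, SZ)), SSZ), SZ)
  [2] add(add(SSZ, mul(add(SZ, SZ), SSZ)), SZ)
  [3] add(S(add(SZ, mul(add(SZ, SZ), SSZ))), SZ)
  [4] S(add(add(SZ, mul(add(SZ, SZ), SSZ)), SZ))
  [5] S(add(S(add(Z, mul(add(SZ, SZ), SSZ))), SZ))
  [6] S(S(add(add(Z, mul(add(SZ, SZ), SSZ)), SZ)))
  [7] S(S(add(mul(add(SZ, SZ), SSZ), SZ)))
  [8] S(S(add(mul(S(add(Z, SZ)), SSZ), SZ)))
  [9] S(S(add(add(SSZ, mul(add(Z, SZ), SSZ)), SZ)))
  [10] S(S(add(S(add(SZ, mul(add(Z, SZ), SSZ))), SZ)))
  [11] S(S(S(add(add(SZ, mul(add(Z, SZ), SSZ)), SZ))))
  [12] S(S(S(add(S(add(Z, mul(add(Z, SZ), SSZ))), SZ))))
  [13] S(S(S(S(add(add(Z, mul(add(Z, SZ), SSZ)), SZ)))))
  [14] S(S(S(S(add(mul(add(Z, SZ), SSZ), SZ)))))
  [15] S(S(S(S(add(mul(SZ, SSZ), SZ)))))
  [16] S(S(S(S(add(add(SSZ, mul(Z, SSZ)), SZ)))))
  [17] S(S(S(S(add(S(add(SZ, mul(Z, SSZ))), SZ)))))
  [18] S(S(S(S(S(add(add(SZ, mul(Z, SSZ)), SZ))))))
  [19] S(S(S(S(S(add(S(add(Z, mul(Z, SSZ))), SZ))))))
  [20] S(S(S(S(S(S(add(add(Z, mul(Z, SSZ)), SZ)))))))
  [21] S(S(S(S(S(S(add(mul(Z, SSZ), SZ)))))))
  [22] S(S(S(S(S(S(add(Z, SZ)))))))
  [23] S^7(Z)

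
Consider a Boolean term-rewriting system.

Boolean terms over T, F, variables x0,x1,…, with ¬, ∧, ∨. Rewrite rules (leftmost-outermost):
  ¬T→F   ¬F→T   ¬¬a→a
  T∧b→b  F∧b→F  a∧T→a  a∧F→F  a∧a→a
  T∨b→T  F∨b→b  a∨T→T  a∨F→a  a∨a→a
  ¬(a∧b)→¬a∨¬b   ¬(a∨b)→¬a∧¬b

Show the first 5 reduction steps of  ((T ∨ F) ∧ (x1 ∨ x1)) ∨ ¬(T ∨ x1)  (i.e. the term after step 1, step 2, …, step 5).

  start: ((T ∨ F) ∧ (x1 ∨ x1)) ∨ ¬(T ∨ x1)
  →1  (T ∧ (x1 ∨ x1)) ∨ ¬(T ∨ x1)
  →2  (x1 ∨ x1) ∨ ¬(T ∨ x1)
  →3  x1 ∨ ¬(T ∨ x1)
  →4  x1 ∨ (¬T ∧ ¬x1)
  →5  x1 ∨ (F ∧ ¬x1)

Answer: after 5 steps: x1 ∨ (F ∧ ¬x1)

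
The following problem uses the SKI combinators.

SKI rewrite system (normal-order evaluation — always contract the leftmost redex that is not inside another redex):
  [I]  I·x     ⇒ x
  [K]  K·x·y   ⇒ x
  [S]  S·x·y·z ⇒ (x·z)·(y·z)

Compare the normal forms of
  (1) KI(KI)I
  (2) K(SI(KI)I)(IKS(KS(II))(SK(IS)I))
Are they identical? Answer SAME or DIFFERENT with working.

Term A:
  start: KI(KI)I
  step 1: II
  step 2: I

Term B:
  start: K(SI(KI)I)(IKS(KS(II))(SK(IS)I))
  step 1: SI(KI)I
  step 2: II(KII)
  step 3: I(KII)
  step 4: KII
  step 5: I

Answer: SAME — A ⇓ I, B ⇓ I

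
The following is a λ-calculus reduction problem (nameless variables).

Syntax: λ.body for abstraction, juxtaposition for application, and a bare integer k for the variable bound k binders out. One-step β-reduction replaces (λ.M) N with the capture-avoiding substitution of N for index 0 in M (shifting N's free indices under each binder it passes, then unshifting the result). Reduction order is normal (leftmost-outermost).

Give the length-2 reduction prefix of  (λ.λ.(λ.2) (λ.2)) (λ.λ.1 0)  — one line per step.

Answer: after 2 steps: λ.λ.λ.1 0

Derivation:
  start: (λ.λ.(λ.2) (λ.2)) (λ.λ.1 0)
  step 1: λ.(λ.λ.λ.1 0) (λ.λ.λ.1 0)
  step 2: λ.λ.λ.1 0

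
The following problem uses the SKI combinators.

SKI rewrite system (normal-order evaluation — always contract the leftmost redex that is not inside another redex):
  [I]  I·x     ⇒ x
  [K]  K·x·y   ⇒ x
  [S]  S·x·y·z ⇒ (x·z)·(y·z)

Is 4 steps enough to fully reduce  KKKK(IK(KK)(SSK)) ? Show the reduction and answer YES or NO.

  start: KKKK(IK(KK)(SSK))
  step 1: KK(IK(KK)(SSK))
  step 2: K

Answer: YES — reaches normal form K in 2 ≤ 4 steps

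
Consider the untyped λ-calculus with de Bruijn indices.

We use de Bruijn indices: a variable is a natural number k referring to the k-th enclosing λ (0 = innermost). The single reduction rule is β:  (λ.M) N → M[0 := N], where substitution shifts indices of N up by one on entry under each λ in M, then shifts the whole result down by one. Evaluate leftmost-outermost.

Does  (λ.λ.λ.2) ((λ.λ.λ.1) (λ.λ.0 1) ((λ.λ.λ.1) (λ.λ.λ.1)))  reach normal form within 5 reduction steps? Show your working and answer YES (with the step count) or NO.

Answer: YES — reaches normal form λ.λ.λ.λ.λ.1 in 4 ≤ 5 steps

Working:
  start: (λ.λ.λ.2) ((λ.λ.λ.1) (λ.λ.0 1) ((λ.λ.λ.1) (λ.λ.λ.1)))
  [1] λ.λ.(λ.λ.λ.1) (λ.λ.0 1) ((λ.λ.λ.1) (λ.λ.λ.1))
  [2] λ.λ.(λ.λ.1) ((λ.λ.λ.1) (λ.λ.λ.1))
  [3] λ.λ.λ.(λ.λ.λ.1) (λ.λ.λ.1)
  [4] λ.λ.λ.λ.λ.1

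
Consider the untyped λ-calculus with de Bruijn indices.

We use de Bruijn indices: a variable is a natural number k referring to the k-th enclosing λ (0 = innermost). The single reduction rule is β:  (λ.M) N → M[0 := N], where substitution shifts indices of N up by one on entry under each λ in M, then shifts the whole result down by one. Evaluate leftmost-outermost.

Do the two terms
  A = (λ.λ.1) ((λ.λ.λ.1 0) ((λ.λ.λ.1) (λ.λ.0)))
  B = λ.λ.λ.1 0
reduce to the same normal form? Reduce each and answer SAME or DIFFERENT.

Answer: SAME — A ⇓ λ.λ.λ.1 0, B ⇓ λ.λ.λ.1 0

Derivation:
Term A:
  start: (λ.λ.1) ((λ.λ.λ.1 0) ((λ.λ.λ.1) (λ.λ.0)))
  [1] λ.(λ.λ.λ.1 0) ((λ.λ.λ.1) (λ.λ.0))
  [2] λ.λ.λ.1 0

Term B:
  start: λ.λ.λ.1 0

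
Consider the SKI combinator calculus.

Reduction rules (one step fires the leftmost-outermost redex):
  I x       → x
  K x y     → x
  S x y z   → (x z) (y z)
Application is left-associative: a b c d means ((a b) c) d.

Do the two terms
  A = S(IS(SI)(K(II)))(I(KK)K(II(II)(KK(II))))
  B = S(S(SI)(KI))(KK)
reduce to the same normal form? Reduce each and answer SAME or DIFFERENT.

Term A:
  start: S(IS(SI)(K(II)))(I(KK)K(II(II)(KK(II))))
  [1] S(S(SI)(K(II)))(I(KK)K(II(II)(KK(II))))
  [2] S(S(SI)(KI))(I(KK)K(II(II)(KK(II))))
  [3] S(S(SI)(KI))(KKK(II(II)(KK(II))))
  [4] S(S(SI)(KI))(K(II(II)(KK(II))))
  [5] S(S(SI)(KI))(K(I(II)(KK(II))))
  [6] S(S(SI)(KI))(K(II(KK(II))))
  [7] S(S(SI)(KI))(K(I(KK(II))))
  [8] S(S(SI)(KI))(K(KK(II)))
  [9] S(S(SI)(KI))(KK)

Term B:
  start: S(S(SI)(KI))(KK)

Answer: SAME — A ⇓ S(S(SI)(KI))(KK), B ⇓ S(S(SI)(KI))(KK)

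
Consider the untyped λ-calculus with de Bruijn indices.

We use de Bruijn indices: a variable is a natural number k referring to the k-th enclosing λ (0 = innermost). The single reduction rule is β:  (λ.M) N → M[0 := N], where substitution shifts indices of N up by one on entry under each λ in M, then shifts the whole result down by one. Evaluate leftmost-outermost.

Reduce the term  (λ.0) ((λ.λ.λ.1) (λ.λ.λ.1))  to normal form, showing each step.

Answer: normal form = λ.λ.1  (in 2 steps)

Derivation:
  start: (λ.0) ((λ.λ.λ.1) (λ.λ.λ.1))
  →1  (λ.λ.λ.1) (λ.λ.λ.1)
  →2  λ.λ.1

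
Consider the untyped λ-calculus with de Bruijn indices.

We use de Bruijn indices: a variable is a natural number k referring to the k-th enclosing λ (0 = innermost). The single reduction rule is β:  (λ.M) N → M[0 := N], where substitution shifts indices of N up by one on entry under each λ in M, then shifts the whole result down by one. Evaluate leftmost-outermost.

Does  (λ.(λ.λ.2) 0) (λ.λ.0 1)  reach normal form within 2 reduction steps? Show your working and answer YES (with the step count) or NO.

Answer: YES — reaches normal form λ.λ.λ.0 1 in 2 ≤ 2 steps

Working:
  start: (λ.(λ.λ.2) 0) (λ.λ.0 1)
  [1] (λ.λ.λ.λ.0 1) (λ.λ.0 1)
  [2] λ.λ.λ.0 1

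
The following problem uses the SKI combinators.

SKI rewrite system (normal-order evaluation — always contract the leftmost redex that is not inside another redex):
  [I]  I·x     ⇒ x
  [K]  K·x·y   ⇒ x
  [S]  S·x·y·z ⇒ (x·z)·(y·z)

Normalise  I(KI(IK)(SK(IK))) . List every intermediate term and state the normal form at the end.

Answer: normal form = SKK  (in 4 steps)

Reduction:
  start: I(KI(IK)(SK(IK)))
  [1] KI(IK)(SK(IK))
  [2] I(SK(IK))
  [3] SK(IK)
  [4] SKK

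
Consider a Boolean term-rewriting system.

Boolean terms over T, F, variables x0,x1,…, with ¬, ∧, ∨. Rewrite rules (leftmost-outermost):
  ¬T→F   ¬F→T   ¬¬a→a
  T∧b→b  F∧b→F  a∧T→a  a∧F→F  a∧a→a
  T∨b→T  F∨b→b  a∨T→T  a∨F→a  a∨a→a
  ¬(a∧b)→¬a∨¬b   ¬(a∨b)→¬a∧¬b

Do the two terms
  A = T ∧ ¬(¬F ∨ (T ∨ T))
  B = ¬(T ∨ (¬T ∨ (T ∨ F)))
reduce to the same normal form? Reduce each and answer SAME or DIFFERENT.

Term A:
  start: T ∧ ¬(¬F ∨ (T ∨ T))
  [1] ¬(¬F ∨ (T ∨ T))
  [2] ¬¬F ∧ ¬(T ∨ T)
  [3] F ∧ ¬(T ∨ T)
  [4] F

Term B:
  start: ¬(T ∨ (¬T ∨ (T ∨ F)))
  [1] ¬T ∧ ¬(¬T ∨ (T ∨ F))
  [2] F ∧ ¬(¬T ∨ (T ∨ F))
  [3] F

Answer: SAME — A ⇓ F, B ⇓ F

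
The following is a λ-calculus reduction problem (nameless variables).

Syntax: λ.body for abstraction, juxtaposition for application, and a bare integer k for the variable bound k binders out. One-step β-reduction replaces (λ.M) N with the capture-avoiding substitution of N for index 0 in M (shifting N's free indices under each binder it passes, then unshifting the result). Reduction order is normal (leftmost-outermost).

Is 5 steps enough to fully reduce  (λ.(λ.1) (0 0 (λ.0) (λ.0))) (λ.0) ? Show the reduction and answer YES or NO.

Answer: YES — reaches normal form λ.0 in 2 ≤ 5 steps

Reduction:
  start: (λ.(λ.1) (0 0 (λ.0) (λ.0))) (λ.0)
  step 1: (λ.λ.0) ((λ.0) (λ.0) (λ.0) (λ.0))
  step 2: λ.0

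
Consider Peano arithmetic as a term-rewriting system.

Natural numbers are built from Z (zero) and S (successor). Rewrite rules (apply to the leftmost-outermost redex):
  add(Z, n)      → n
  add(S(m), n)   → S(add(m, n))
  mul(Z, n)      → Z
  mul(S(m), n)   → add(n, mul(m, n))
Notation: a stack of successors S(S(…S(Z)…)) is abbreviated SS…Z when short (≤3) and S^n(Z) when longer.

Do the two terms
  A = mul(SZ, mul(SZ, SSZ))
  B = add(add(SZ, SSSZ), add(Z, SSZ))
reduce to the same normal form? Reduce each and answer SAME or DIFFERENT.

Term A:
  start: mul(SZ, mul(SZ, SSZ))
  step 1: add(mul(SZ, SSZ), mul(Z, mul(SZ, SSZ)))
  step 2: add(add(SSZ, mul(Z, SSZ)), mul(Z, mul(SZ, SSZ)))
  step 3: add(S(add(SZ, mul(Z, SSZ))), mul(Z, mul(SZ, SSZ)))
  step 4: S(add(add(SZ, mul(Z, SSZ)), mul(Z, mul(SZ, SSZ))))
  step 5: S(add(S(add(Z, mul(Z, SSZ))), mul(Z, mul(SZ, SSZ))))
  step 6: S(S(add(add(Z, mul(Z, SSZ)), mul(Z, mul(SZ, SSZ)))))
  step 7: S(S(add(mul(Z, SSZ), mul(Z, mul(SZ, SSZ)))))
  step 8: S(S(add(Z, mul(Z, mul(SZ, SSZ)))))
  step 9: S(S(mul(Z, mul(SZ, SSZ))))
  step 10: SSZ

Term B:
  start: add(add(SZ, SSSZ), add(Z, SSZ))
  step 1: add(S(add(Z, SSSZ)), add(Z, SSZ))
  step 2: S(add(add(Z, SSSZ), add(Z, SSZ)))
  step 3: S(add(SSSZ, add(Z, SSZ)))
  step 4: S(S(add(SSZ, add(Z, SSZ))))
  step 5: S(S(S(add(SZ, add(Z, SSZ)))))
  step 6: S(S(S(S(add(Z, add(Z, SSZ))))))
  step 7: S(S(S(S(add(Z, SSZ)))))
  step 8: S^6(Z)

Answer: DIFFERENT — A ⇓ SSZ, B ⇓ S^6(Z)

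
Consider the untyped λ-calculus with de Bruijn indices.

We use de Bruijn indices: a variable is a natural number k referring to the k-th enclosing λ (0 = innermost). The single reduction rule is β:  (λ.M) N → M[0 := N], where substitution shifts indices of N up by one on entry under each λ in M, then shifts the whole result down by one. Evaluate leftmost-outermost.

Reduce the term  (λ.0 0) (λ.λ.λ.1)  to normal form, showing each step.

Answer: normal form = λ.λ.1  (in 2 steps)

Reduction:
  start: (λ.0 0) (λ.λ.λ.1)
  [1] (λ.λ.λ.1) (λ.λ.λ.1)
  [2] λ.λ.1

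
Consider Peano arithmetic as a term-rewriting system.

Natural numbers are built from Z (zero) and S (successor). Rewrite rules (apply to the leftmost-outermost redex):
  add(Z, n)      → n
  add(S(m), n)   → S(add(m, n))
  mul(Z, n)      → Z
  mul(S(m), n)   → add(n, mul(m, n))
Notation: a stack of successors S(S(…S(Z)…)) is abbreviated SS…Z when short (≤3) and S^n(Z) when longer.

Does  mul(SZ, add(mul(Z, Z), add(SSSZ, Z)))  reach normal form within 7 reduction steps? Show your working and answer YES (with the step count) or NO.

Answer: NO — after 7 steps the term is S(S(add(add(SZ, Z), mul(Z, add(mul(Z, Z), add(SSSZ, Z)))))), not yet normal

Working:
  start: mul(SZ, add(mul(Z, Z), add(SSSZ, Z)))
  step 1: add(add(mul(Z, Z), add(SSSZ, Z)), mul(Z, add(mul(Z, Z), add(SSSZ, Z))))
  step 2: add(add(Z, add(SSSZ, Z)), mul(Z, add(mul(Z, Z), add(SSSZ, Z))))
  step 3: add(add(SSSZ, Z), mul(Z, add(mul(Z, Z), add(SSSZ, Z))))
  step 4: add(S(add(SSZ, Z)), mul(Z, add(mul(Z, Z), add(SSSZ, Z))))
  step 5: S(add(add(SSZ, Z), mul(Z, add(mul(Z, Z), add(SSSZ, Z)))))
  step 6: S(add(S(add(SZ, Z)), mul(Z, add(mul(Z, Z), add(SSSZ, Z)))))
  step 7: S(S(add(add(SZ, Z), mul(Z, add(mul(Z, Z), add(SSSZ, Z))))))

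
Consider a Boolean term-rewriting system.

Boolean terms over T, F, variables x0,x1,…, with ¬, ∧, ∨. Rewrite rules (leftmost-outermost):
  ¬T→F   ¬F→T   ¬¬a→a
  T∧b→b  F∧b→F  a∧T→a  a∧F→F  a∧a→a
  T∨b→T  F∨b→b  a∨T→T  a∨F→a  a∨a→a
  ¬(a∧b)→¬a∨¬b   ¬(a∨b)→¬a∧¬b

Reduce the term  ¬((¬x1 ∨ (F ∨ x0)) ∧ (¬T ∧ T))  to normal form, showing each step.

  start: ¬((¬x1 ∨ (F ∨ x0)) ∧ (¬T ∧ T))
  →1  ¬(¬x1 ∨ (F ∨ x0)) ∨ ¬(¬T ∧ T)
  →2  (¬¬x1 ∧ ¬(F ∨ x0)) ∨ ¬(¬T ∧ T)
  →3  (x1 ∧ ¬(F ∨ x0)) ∨ ¬(¬T ∧ T)
  →4  (x1 ∧ (¬F ∧ ¬x0)) ∨ ¬(¬T ∧ T)
  →5  (x1 ∧ (T ∧ ¬x0)) ∨ ¬(¬T ∧ T)
  →6  (x1 ∧ ¬x0) ∨ ¬(¬T ∧ T)
  →7  (x1 ∧ ¬x0) ∨ (¬¬T ∨ ¬T)
  →8  (x1 ∧ ¬x0) ∨ (T ∨ ¬T)
  →9  (x1 ∧ ¬x0) ∨ T
  →10  T

Answer: normal form = T  (in 10 steps)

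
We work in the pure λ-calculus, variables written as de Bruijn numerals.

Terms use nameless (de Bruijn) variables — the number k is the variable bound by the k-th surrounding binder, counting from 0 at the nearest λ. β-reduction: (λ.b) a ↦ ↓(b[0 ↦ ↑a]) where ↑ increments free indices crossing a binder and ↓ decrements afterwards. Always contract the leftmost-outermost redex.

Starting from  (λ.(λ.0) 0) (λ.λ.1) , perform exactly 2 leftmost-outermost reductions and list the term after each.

  start: (λ.(λ.0) 0) (λ.λ.1)
  →1  (λ.0) (λ.λ.1)
  →2  λ.λ.1

Answer: after 2 steps: λ.λ.1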